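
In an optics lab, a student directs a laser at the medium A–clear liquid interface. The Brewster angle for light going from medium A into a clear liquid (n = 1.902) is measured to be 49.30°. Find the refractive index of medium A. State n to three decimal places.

Full polarization of the reflected beam means tan θ_B = n₂/n₁, where n₁ is the incident medium (medium A).
n₁ = n₂ / tan θ_B = 1.902 / tan 49.30° = 1.636.

n ≈ 1.636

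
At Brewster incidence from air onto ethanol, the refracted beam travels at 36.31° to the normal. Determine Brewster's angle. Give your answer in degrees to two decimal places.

θ_B ≈ 53.69°

Brewster's condition makes the reflected and refracted beams perpendicular: θ_B + θ_t = 90°.
So θ_B = 90° − θ_t = 90° − 36.31° = 53.69°.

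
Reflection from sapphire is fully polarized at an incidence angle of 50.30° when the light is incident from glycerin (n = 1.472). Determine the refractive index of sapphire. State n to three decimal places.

n ≈ 1.773

Full polarization of the reflected beam means tan θ_B = n₂/n₁, where n₁ is the incident medium (glycerin).
n₂ = n₁ tan θ_B = 1.472 × tan 50.30° = 1.773.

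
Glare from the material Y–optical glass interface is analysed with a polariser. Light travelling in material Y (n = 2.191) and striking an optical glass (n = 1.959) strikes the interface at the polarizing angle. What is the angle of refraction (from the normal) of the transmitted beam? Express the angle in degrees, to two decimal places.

θ_B = arctan(n₂/n₁) = arctan(1.959/2.191) = 41.80°.
At Brewster's angle the reflected and refracted rays are perpendicular, so θ_t = 90° − θ_B = 90° − 41.80° = 48.20°.

θ_t ≈ 48.20°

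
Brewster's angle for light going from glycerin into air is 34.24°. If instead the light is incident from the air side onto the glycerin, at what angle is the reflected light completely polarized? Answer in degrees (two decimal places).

The two Brewster angles are complementary: θ_B' = 90° − θ_B = 90° − 34.24° = 55.76°.

θ_B' ≈ 55.76°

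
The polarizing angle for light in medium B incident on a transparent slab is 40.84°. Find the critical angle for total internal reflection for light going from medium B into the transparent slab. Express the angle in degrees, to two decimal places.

θ_c ≈ 59.81°

n₂/n₁ = tan 40.84° = 0.8644; the critical angle satisfies sin θ_c = n₂/n₁.
θ_c = arcsin(0.8644) = 59.81°.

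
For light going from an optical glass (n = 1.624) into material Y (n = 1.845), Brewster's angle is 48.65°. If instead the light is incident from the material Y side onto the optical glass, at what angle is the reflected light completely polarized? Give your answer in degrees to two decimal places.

θ_B' ≈ 41.35°

tan θ_B' = n₁/n₂ = 1/tan θ_B, so θ_B' = 90° − θ_B.
θ_B' = 90° − 48.65° = 41.35°.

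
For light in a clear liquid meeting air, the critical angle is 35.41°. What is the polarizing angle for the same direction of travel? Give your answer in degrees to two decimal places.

n₂/n₁ = sin θ_c = sin 35.41° = 0.5794.
tan θ_B equals the same ratio, so θ_B = arctan(0.5794) = 30.09°.

θ_B ≈ 30.09°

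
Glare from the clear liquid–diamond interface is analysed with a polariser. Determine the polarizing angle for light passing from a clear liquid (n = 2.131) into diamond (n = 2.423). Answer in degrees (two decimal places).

Here n₂/n₁ = 2.423/2.131 = 1.1370, and Brewster's law gives tan θ_B = n₂/n₁. Taking the arctangent, θ_B = 48.67°.

θ_B ≈ 48.67°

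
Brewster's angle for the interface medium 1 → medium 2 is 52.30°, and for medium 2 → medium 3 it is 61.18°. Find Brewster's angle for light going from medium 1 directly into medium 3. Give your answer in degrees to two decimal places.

tan θ_B(1→2) = n₂/n₁ = tan 52.30° = 1.2938.
tan θ_B(2→3) = n₃/n₂ = tan 61.18° = 1.8175.
Multiplying, n₃/n₁ = 1.2938 × 1.8175 = 2.3516, and θ_B(1→3) = arctan 2.3516 = 66.96°.

θ_B ≈ 66.96°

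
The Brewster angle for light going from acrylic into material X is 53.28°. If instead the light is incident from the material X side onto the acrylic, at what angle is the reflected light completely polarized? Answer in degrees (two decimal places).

θ_B' ≈ 36.72°

tan θ_B' = n₁/n₂ = 1/tan θ_B, so θ_B' = 90° − θ_B.
θ_B' = 90° − 53.28° = 36.72°.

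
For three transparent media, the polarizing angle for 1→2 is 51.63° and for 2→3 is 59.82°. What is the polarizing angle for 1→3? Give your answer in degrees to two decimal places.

θ_B ≈ 65.28°

tan θ_B(1→2) = n₂/n₁ = tan 51.63° = 1.2630.
tan θ_B(2→3) = n₃/n₂ = tan 59.82° = 1.7196.
n₃/n₁ = 2.1719. Then tan θ_B(1→3) = n₃/n₁, so θ_B(1→3) = arctan(2.1719) = 65.28°.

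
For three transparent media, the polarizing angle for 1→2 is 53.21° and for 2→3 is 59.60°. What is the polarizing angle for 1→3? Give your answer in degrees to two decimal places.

θ_B ≈ 66.31°

n₂/n₁ = tan 53.21° = 1.3372 and n₃/n₂ = tan 59.60° = 1.7045.
So n₃/n₁ = (n₂/n₁)(n₃/n₂) = 1.3372 × 1.7045 = 2.2792.
θ_B(1→3) = arctan(2.2792) = 66.31°.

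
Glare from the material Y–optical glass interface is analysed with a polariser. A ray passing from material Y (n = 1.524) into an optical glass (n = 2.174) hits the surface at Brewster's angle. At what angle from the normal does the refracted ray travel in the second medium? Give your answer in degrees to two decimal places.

tan θ_B = n₂/n₁ = 2.174/1.524 = 1.4265, so θ_B = 54.97°.
At Brewster's angle the reflected and refracted rays are perpendicular, so θ_t = 90° − θ_B = 90° − 54.97° = 35.03°.

θ_t ≈ 35.03°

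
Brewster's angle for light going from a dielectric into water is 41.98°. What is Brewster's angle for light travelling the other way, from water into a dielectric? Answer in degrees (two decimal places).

θ_B' ≈ 48.02°

tan θ_B' = n₁/n₂ = 1/tan θ_B, so θ_B' = 90° − θ_B.
θ_B' = 90° − 41.98° = 48.02°.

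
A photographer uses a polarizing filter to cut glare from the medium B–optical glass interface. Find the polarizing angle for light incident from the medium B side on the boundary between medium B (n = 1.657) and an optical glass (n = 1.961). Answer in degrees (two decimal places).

Here n₂/n₁ = 1.961/1.657 = 1.1835, and Brewster's law gives tan θ_B = n₂/n₁.
θ_B = arctan(1.1835) = 49.80°.

θ_B ≈ 49.80°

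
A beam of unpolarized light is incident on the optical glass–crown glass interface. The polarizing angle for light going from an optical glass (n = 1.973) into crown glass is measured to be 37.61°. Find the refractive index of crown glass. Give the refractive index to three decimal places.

n ≈ 1.520

At the polarizing angle, tan θ_B = n₂/n₁ with n₁ on the incident side (an optical glass) and n₂ on the transmitted side (crown glass).
n₂ = n₁ tan θ_B = 1.973 × tan 37.61° = 1.520.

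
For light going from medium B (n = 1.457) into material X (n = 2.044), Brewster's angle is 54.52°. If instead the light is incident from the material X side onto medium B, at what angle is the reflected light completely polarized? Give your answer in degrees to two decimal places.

The two Brewster angles are complementary: θ_B' = 90° − θ_B = 90° − 54.52° = 35.48°.

θ_B' ≈ 35.48°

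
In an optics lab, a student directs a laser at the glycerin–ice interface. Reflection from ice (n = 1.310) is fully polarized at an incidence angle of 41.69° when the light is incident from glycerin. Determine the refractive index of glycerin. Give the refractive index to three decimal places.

n ≈ 1.471

At the Brewster angle, tan θ_B = n₂/n₁ with n₁ on the incident side (glycerin) and n₂ on the transmitted side (ice).
n₁ = n₂ / tan θ_B = 1.310 / tan 41.69° = 1.471.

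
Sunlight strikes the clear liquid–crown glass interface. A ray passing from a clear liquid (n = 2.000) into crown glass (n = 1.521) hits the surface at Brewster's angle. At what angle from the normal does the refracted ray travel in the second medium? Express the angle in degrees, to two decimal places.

First find Brewster's angle: tan θ_B = 1.521/2.000 = 0.7605, giving θ_B = 37.25°.
Since θ_B + θ_t = 90° at Brewster incidence, θ_t = 90° − 37.25° = 52.75°.

θ_t ≈ 52.75°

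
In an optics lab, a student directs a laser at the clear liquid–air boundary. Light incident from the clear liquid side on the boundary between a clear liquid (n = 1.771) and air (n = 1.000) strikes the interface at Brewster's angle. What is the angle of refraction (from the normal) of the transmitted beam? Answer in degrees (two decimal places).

θ_B = arctan(n₂/n₁) = arctan(1.000/1.771) = 29.45°.
The refracted ray is perpendicular to the reflected ray, so θ_t = 90° − θ_B = 60.55°.

θ_t ≈ 60.55°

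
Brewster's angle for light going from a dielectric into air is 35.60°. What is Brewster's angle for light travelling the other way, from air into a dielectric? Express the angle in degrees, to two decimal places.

θ_B' ≈ 54.40°

The two Brewster angles are complementary: θ_B' = 90° − θ_B = 90° − 35.60° = 54.40°.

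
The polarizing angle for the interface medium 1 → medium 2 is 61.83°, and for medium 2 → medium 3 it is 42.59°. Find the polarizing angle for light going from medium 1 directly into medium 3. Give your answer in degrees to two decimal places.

θ_B ≈ 59.78°

n₂/n₁ = tan 61.83° = 1.8673 and n₃/n₂ = tan 42.59° = 0.9192.
n₃/n₁ = 1.7165. Then tan θ_B(1→3) = n₃/n₁, so θ_B(1→3) = arctan(1.7165) = 59.78°.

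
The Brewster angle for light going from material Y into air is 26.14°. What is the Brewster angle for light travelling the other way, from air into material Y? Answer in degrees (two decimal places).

The two Brewster angles are complementary: θ_B' = 90° − θ_B = 90° − 26.14° = 63.86°.

θ_B' ≈ 63.86°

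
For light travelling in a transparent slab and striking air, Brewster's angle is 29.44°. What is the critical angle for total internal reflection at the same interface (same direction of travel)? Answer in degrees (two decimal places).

From Brewster, n₂/n₁ = tan θ_B = tan 29.44° = 0.5644.
Then sin θ_c = n₂/n₁ = 0.5644, so θ_c = arcsin 0.5644 = 34.36°.

θ_c ≈ 34.36°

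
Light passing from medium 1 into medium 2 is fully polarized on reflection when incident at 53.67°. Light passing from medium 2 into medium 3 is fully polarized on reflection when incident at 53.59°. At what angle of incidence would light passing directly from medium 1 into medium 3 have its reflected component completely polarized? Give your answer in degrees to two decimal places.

θ_B ≈ 61.53°

tan θ_B(1→2) = n₂/n₁ = tan 53.67° = 1.3598.
tan θ_B(2→3) = n₃/n₂ = tan 53.59° = 1.3559.
So n₃/n₁ = (n₂/n₁)(n₃/n₂) = 1.3598 × 1.3559 = 1.8438.
θ_B(1→3) = arctan(1.8438) = 61.53°.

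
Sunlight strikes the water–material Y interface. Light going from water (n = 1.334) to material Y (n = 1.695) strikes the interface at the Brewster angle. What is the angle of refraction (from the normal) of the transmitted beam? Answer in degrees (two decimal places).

tan θ_B = n₂/n₁ = 1.695/1.334 = 1.2706, so θ_B = 51.80°.
Since θ_B + θ_t = 90° at Brewster incidence, θ_t = 90° − 51.80° = 38.20°.

θ_t ≈ 38.20°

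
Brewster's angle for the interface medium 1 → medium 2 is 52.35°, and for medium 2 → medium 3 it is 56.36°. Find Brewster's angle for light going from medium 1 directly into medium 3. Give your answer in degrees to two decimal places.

θ_B ≈ 62.83°

Each Brewster angle gives a ratio: n₂/n₁ = tan 52.35° = 1.2962, n₃/n₂ = tan 56.36° = 1.5028.
Multiplying, n₃/n₁ = 1.2962 × 1.5028 = 1.9480, and θ_B(1→3) = arctan 1.9480 = 62.83°.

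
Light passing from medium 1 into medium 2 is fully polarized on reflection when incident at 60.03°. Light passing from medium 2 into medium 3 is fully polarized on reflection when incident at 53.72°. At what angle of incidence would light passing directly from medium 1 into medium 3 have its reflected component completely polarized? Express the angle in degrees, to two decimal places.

θ_B ≈ 67.06°

tan θ_B(1→2) = n₂/n₁ = tan 60.03° = 1.7341.
tan θ_B(2→3) = n₃/n₂ = tan 53.72° = 1.3623.
Multiplying, n₃/n₁ = 1.7341 × 1.3623 = 2.3625, and θ_B(1→3) = arctan 2.3625 = 67.06°.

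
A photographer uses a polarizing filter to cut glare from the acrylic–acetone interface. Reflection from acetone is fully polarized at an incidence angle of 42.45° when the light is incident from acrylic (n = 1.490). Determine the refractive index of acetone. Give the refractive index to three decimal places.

Brewster's law: tan θ_B = n₂/n₁ (light incident in acrylic, refracted into acetone).
n₂ = n₁ tan θ_B = 1.490 × tan 42.45° = 1.363.

n ≈ 1.363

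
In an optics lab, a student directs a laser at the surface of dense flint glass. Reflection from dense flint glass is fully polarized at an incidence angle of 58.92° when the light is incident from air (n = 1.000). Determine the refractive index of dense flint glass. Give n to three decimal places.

n ≈ 1.659

Brewster's law: tan θ_B = n₂/n₁ (light incident in air, refracted into dense flint glass).
n₂ = n₁ tan θ_B = 1.000 × tan 58.92° = 1.659.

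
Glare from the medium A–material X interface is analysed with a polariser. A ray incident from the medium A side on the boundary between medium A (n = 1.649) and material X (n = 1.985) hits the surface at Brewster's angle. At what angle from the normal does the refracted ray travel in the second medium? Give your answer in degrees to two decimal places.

θ_t ≈ 39.72°

First find Brewster's angle: tan θ_B = 1.985/1.649 = 1.2038, giving θ_B = 50.28°.
At Brewster's angle the reflected and refracted rays are perpendicular, so θ_t = 90° − θ_B = 90° − 50.28° = 39.72°.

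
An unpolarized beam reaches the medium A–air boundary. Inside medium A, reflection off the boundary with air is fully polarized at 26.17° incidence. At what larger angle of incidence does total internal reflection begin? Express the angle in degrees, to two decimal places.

θ_c ≈ 29.43°

tan θ_B = n₂/n₁ = tan 26.17° = 0.4914.
Total internal reflection: sin θ_c = n₂/n₁ = 0.4914.
θ_c = arcsin(0.4914) = 29.43°.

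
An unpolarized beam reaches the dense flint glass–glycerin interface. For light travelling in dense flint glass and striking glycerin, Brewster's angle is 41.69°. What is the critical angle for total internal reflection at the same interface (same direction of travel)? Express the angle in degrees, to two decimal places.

n₂/n₁ = tan 41.69° = 0.8907; the critical angle satisfies sin θ_c = n₂/n₁.
θ_c = arcsin(0.8907) = 62.96°.

θ_c ≈ 62.96°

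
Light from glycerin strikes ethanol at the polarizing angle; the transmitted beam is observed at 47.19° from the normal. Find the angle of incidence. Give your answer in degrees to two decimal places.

Brewster's condition makes the reflected and refracted beams perpendicular: θ_B + θ_t = 90°.
θ_B = 90° − 47.19° = 42.81°.

θ_B ≈ 42.81°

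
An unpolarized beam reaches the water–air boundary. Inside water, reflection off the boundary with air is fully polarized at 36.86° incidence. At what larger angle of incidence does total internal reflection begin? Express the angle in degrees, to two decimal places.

θ_c ≈ 48.57°

From Brewster, n₂/n₁ = tan θ_B = tan 36.86° = 0.7497.
Then sin θ_c = n₂/n₁ = 0.7497, so θ_c = arcsin 0.7497 = 48.57°.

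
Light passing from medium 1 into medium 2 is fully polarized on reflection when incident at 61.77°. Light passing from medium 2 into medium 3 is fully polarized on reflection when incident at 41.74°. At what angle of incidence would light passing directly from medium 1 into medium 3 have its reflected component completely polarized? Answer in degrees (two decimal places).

θ_B ≈ 58.96°

tan θ_B(1→2) = n₂/n₁ = tan 61.77° = 1.8626.
tan θ_B(2→3) = n₃/n₂ = tan 41.74° = 0.8922.
Multiplying, n₃/n₁ = 1.8626 × 0.8922 = 1.6619, and θ_B(1→3) = arctan 1.6619 = 58.96°.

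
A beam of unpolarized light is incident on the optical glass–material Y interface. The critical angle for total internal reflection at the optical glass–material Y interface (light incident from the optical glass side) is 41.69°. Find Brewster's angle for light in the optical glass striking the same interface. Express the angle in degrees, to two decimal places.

At the critical angle sin θ_c = n₂/n₁, giving n₂/n₁ = sin 41.69° = 0.6651.
Then tan θ_B = n₂/n₁ = 0.6651, so θ_B = arctan 0.6651 = 33.63°.

θ_B ≈ 33.63°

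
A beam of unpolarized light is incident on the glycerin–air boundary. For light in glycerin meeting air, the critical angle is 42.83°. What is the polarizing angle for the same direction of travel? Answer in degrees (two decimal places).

n₂/n₁ = sin θ_c = sin 42.83° = 0.6798.
tan θ_B equals the same ratio, so θ_B = arctan(0.6798) = 34.21°.

θ_B ≈ 34.21°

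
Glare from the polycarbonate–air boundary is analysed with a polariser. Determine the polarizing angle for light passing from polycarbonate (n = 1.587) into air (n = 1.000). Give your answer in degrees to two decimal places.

Here n₂/n₁ = 1.000/1.587 = 0.6301, and Brewster's law gives tan θ_B = n₂/n₁.
So θ_B = arctan 0.6301 = 32.22°.

θ_B ≈ 32.22°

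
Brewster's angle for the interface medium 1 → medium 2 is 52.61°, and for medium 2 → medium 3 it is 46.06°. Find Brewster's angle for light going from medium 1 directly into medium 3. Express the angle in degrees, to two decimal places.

θ_B ≈ 53.63°

n₂/n₁ = tan 52.61° = 1.3084 and n₃/n₂ = tan 46.06° = 1.0377.
Multiplying, n₃/n₁ = 1.3084 × 1.0377 = 1.3577, and θ_B(1→3) = arctan 1.3577 = 53.63°.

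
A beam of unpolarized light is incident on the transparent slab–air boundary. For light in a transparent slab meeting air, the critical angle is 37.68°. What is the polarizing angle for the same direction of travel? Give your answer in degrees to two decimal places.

θ_B ≈ 31.44°

n₂/n₁ = sin θ_c = sin 37.68° = 0.6113.
tan θ_B equals the same ratio, so θ_B = arctan(0.6113) = 31.44°.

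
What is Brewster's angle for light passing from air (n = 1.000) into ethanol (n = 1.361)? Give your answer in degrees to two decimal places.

θ_B ≈ 53.69°

Brewster's condition: tan θ_B = n₂/n₁ = 1.361/1.000 = 1.3610.
θ_B = arctan(1.3610) = 53.69°.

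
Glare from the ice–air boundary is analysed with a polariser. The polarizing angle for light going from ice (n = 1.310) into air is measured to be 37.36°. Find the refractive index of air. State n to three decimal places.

Brewster's law: tan θ_B = n₂/n₁ (light incident in ice, refracted into air).
n₂ = n₁ tan θ_B = 1.310 × tan 37.36° = 1.000.

n ≈ 1.000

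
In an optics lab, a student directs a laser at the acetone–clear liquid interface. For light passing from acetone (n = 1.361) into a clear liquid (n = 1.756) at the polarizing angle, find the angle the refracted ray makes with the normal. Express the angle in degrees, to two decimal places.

θ_t ≈ 37.78°

First find Brewster's angle: tan θ_B = 1.756/1.361 = 1.2902, giving θ_B = 52.22°.
Since θ_B + θ_t = 90° at Brewster incidence, θ_t = 90° − 52.22° = 37.78°.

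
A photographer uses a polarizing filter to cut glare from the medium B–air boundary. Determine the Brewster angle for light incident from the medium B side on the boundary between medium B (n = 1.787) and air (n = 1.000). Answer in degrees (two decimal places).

Brewster's condition: tan θ_B = n₂/n₁ = 1.000/1.787 = 0.5596.
θ_B = arctan(0.5596) = 29.23°.

θ_B ≈ 29.23°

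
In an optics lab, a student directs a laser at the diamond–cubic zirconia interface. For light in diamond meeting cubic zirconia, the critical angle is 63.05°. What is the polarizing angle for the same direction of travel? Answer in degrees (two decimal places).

θ_B ≈ 41.71°

sin θ_c = n₂/n₁, so n₂/n₁ = sin 63.05° = 0.8914.
Brewster: tan θ_B = n₂/n₁ = 0.8914.
θ_B = arctan(0.8914) = 41.71°.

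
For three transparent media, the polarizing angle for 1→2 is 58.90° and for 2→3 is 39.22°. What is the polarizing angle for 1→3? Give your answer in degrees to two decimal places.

tan θ_B(1→2) = n₂/n₁ = tan 58.90° = 1.6577.
tan θ_B(2→3) = n₃/n₂ = tan 39.22° = 0.8162.
So n₃/n₁ = (n₂/n₁)(n₃/n₂) = 1.6577 × 0.8162 = 1.3530.
θ_B(1→3) = arctan(1.3530) = 53.53°.

θ_B ≈ 53.53°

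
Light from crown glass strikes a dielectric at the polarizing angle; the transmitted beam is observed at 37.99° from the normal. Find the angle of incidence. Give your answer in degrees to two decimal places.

Since the reflected and refracted rays are at right angles at the polarizing angle, θ_B + θ_t = 90°.
θ_B = 90° − 37.99° = 52.01°.

θ_B ≈ 52.01°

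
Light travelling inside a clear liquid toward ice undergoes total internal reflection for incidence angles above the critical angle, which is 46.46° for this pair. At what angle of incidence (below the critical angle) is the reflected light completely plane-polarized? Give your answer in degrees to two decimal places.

θ_B ≈ 35.94°

sin θ_c = n₂/n₁, so n₂/n₁ = sin 46.46° = 0.7249.
Brewster: tan θ_B = n₂/n₁ = 0.7249.
θ_B = arctan(0.7249) = 35.94°.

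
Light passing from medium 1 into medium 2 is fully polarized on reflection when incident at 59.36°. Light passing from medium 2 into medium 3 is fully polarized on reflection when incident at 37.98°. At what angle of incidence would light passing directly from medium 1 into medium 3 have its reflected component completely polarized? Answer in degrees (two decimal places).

Each Brewster angle gives a ratio: n₂/n₁ = tan 59.36° = 1.6882, n₃/n₂ = tan 37.98° = 0.7807.
n₃/n₁ = 1.3180. Then tan θ_B(1→3) = n₃/n₁, so θ_B(1→3) = arctan(1.3180) = 52.81°.

θ_B ≈ 52.81°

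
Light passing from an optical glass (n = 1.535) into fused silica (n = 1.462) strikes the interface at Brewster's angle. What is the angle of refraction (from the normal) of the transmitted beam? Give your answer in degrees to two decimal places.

tan θ_B = n₂/n₁ = 1.462/1.535 = 0.9524, so θ_B = 43.60°.
The refracted ray is perpendicular to the reflected ray, so θ_t = 90° − θ_B = 46.40°.

θ_t ≈ 46.40°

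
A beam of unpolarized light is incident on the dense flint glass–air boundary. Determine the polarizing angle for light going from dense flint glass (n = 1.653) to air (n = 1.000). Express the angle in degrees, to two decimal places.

θ_B ≈ 31.17°

The reflected p-component vanishes when tan θ_B = n₂/n₁.
Here n₂/n₁ = 1.000/1.653 = 0.6050, and Brewster's law gives tan θ_B = n₂/n₁. Taking the arctangent, θ_B = 31.17°.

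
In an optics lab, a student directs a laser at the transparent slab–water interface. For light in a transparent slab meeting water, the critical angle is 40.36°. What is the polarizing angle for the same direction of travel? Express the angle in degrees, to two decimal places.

n₂/n₁ = sin θ_c = sin 40.36° = 0.6476.
tan θ_B equals the same ratio, so θ_B = arctan(0.6476) = 32.93°.

θ_B ≈ 32.93°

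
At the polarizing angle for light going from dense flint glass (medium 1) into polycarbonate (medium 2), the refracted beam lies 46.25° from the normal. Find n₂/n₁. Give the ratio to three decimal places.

n₂/n₁ ≈ 0.957

At Brewster incidence θ_B = 90° − θ_t = 90° − 46.25° = 43.75°.
Then n₂/n₁ = tan θ_B = tan 43.75° = 0.957.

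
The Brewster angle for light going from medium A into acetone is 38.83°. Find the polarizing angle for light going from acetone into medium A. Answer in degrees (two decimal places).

θ_B' ≈ 51.17°

tan θ_B' = n₁/n₂ = 1/tan θ_B, so θ_B' = 90° − θ_B.
θ_B' = 90° − 38.83° = 51.17°.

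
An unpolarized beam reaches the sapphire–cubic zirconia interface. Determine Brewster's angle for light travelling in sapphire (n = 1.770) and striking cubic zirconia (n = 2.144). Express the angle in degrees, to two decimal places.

At Brewster's angle the reflected and refracted rays are perpendicular, which with Snell's law gives tan θ_B = n₂/n₁.
Brewster's condition: tan θ_B = n₂/n₁ = 2.144/1.770 = 1.2113.
So θ_B = arctan 1.2113 = 50.46°.

θ_B ≈ 50.46°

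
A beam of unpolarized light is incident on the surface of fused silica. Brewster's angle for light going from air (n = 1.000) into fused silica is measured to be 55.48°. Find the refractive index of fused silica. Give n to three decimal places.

n ≈ 1.454

Brewster's law: tan θ_B = n₂/n₁ (light incident in air, refracted into fused silica).
n₂ = n₁ tan θ_B = 1.000 × tan 55.48° = 1.454.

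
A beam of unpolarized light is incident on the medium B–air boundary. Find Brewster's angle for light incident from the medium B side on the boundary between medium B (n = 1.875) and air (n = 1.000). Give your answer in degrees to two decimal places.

Brewster's condition: tan θ_B = n₂/n₁ = 1.000/1.875 = 0.5333.
So θ_B = arctan 0.5333 = 28.07°.

θ_B ≈ 28.07°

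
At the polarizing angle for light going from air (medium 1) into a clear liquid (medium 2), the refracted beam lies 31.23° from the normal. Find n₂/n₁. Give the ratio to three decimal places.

At Brewster incidence θ_B = 90° − θ_t = 90° − 31.23° = 58.77°.
tan θ_B = n₂/n₁, so n₂/n₁ = tan 58.77° = 1.649.

n₂/n₁ ≈ 1.649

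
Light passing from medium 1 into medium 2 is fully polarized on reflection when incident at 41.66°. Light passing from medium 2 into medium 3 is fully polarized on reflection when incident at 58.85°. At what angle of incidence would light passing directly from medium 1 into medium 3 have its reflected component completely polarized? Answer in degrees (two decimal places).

Each Brewster angle gives a ratio: n₂/n₁ = tan 41.66° = 0.8897, n₃/n₂ = tan 58.85° = 1.6545.
n₃/n₁ = 1.4720. Then tan θ_B(1→3) = n₃/n₁, so θ_B(1→3) = arctan(1.4720) = 55.81°.

θ_B ≈ 55.81°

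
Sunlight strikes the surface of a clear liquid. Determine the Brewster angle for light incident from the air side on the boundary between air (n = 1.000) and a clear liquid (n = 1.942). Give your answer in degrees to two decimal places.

θ_B ≈ 62.75°

Here n₂/n₁ = 1.942/1.000 = 1.9420, and Brewster's law gives tan θ_B = n₂/n₁. Taking the arctangent, θ_B = 62.75°.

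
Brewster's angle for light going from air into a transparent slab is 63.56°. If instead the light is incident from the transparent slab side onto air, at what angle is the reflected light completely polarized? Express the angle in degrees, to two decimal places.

The two Brewster angles are complementary: θ_B' = 90° − θ_B = 90° − 63.56° = 26.44°.

θ_B' ≈ 26.44°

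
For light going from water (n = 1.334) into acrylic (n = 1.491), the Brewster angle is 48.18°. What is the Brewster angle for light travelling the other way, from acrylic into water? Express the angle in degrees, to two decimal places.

Reversing the direction swaps n₁ and n₂, so tan θ_B' = 1/tan θ_B and θ_B' = 90° − θ_B.
Hence θ_B' = 90° − 48.18° = 41.82°.

θ_B' ≈ 41.82°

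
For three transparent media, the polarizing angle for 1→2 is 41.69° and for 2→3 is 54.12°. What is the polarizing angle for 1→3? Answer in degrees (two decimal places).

n₂/n₁ = tan 41.69° = 0.8907 and n₃/n₂ = tan 54.12° = 1.3825.
n₃/n₁ = 1.2313. Then tan θ_B(1→3) = n₃/n₁, so θ_B(1→3) = arctan(1.2313) = 50.92°.

θ_B ≈ 50.92°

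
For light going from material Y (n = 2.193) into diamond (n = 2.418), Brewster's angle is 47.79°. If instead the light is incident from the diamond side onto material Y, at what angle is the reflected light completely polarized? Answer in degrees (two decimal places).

Reversing the direction swaps n₁ and n₂, so tan θ_B' = 1/tan θ_B and θ_B' = 90° − θ_B.
Hence θ_B' = 90° − 47.79° = 42.21°.

θ_B' ≈ 42.21°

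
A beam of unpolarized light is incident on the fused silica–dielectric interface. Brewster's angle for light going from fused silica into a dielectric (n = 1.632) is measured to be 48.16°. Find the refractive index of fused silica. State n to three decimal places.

n ≈ 1.461

Full polarization of the reflected beam means tan θ_B = n₂/n₁, where n₁ is the incident medium (fused silica).
n₁ = n₂ / tan θ_B = 1.632 / tan 48.16° = 1.461.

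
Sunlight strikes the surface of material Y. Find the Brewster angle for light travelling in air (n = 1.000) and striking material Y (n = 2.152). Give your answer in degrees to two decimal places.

At Brewster's angle the reflected and refracted rays are perpendicular, which with Snell's law gives tan θ_B = n₂/n₁.
Here n₂/n₁ = 2.152/1.000 = 2.1520, and Brewster's law gives tan θ_B = n₂/n₁.
So θ_B = arctan 2.1520 = 65.08°.

θ_B ≈ 65.08°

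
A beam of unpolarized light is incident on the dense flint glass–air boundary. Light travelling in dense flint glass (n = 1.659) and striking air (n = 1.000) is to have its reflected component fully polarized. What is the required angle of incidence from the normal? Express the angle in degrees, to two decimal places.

θ_B ≈ 31.08°

At Brewster's angle the reflected and refracted rays are perpendicular, which with Snell's law gives tan θ_B = n₂/n₁.
Brewster's condition: tan θ_B = n₂/n₁ = 1.000/1.659 = 0.6028.
θ_B = arctan(0.6028) = 31.08°.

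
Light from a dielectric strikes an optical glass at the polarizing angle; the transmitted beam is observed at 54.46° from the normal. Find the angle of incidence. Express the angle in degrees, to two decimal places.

θ_B ≈ 35.54°

At Brewster's angle the reflected and refracted rays are perpendicular, so θ_B + θ_t = 90°.
θ_B = 90° − 54.46° = 35.54°.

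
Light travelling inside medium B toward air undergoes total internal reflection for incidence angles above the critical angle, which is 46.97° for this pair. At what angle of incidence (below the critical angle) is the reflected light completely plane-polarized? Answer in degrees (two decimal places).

sin θ_c = n₂/n₁, so n₂/n₁ = sin 46.97° = 0.7310.
Brewster: tan θ_B = n₂/n₁ = 0.7310.
θ_B = arctan(0.7310) = 36.17°.

θ_B ≈ 36.17°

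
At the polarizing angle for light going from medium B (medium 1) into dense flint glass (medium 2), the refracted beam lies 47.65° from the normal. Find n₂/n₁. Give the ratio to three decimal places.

n₂/n₁ ≈ 0.912

θ_B + θ_t = 90°, so θ_B = 90° − 47.65° = 42.35°.
tan θ_B = n₂/n₁, so n₂/n₁ = tan 42.35° = 0.912.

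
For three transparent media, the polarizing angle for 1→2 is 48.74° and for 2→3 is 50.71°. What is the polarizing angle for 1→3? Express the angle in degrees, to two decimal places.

n₂/n₁ = tan 48.74° = 1.1399 and n₃/n₂ = tan 50.71° = 1.2222.
n₃/n₁ = 1.3932. Then tan θ_B(1→3) = n₃/n₁, so θ_B(1→3) = arctan(1.3932) = 54.33°.

θ_B ≈ 54.33°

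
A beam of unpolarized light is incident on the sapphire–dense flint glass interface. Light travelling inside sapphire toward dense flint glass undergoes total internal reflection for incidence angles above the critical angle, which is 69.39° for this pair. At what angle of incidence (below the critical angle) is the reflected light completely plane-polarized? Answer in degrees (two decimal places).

θ_B ≈ 43.11°

n₂/n₁ = sin θ_c = sin 69.39° = 0.9360.
tan θ_B equals the same ratio, so θ_B = arctan(0.9360) = 43.11°.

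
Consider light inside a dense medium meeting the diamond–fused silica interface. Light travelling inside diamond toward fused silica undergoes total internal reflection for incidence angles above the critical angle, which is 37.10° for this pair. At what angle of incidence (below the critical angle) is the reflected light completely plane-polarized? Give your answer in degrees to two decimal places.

θ_B ≈ 31.10°

sin θ_c = n₂/n₁, so n₂/n₁ = sin 37.10° = 0.6032.
Brewster: tan θ_B = n₂/n₁ = 0.6032.
θ_B = arctan(0.6032) = 31.10°.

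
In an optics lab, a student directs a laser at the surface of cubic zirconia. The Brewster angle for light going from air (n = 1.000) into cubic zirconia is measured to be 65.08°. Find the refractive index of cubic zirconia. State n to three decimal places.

Full polarization of the reflected beam means tan θ_B = n₂/n₁, where n₁ is the incident medium (air).
n₂ = n₁ tan θ_B = 1.000 × tan 65.08° = 2.152.

n ≈ 2.152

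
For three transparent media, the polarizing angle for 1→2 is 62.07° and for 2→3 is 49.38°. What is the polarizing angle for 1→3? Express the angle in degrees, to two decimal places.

Each Brewster angle gives a ratio: n₂/n₁ = tan 62.07° = 1.8863, n₃/n₂ = tan 49.38° = 1.1659.
So n₃/n₁ = (n₂/n₁)(n₃/n₂) = 1.8863 × 1.1659 = 2.1992.
θ_B(1→3) = arctan(2.1992) = 65.55°.

θ_B ≈ 65.55°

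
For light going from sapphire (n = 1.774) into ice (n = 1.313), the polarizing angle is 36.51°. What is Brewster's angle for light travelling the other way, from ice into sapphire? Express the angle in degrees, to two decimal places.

θ_B' ≈ 53.49°

Reversing the direction swaps n₁ and n₂, so tan θ_B' = 1/tan θ_B and θ_B' = 90° − θ_B.
Hence θ_B' = 90° − 36.51° = 53.49°.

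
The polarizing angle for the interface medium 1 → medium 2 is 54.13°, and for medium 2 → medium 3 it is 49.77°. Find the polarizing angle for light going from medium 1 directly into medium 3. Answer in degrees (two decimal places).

θ_B ≈ 58.55°

n₂/n₁ = tan 54.13° = 1.3830 and n₃/n₂ = tan 49.77° = 1.1821.
Multiplying, n₃/n₁ = 1.3830 × 1.1821 = 1.6348, and θ_B(1→3) = arctan 1.6348 = 58.55°.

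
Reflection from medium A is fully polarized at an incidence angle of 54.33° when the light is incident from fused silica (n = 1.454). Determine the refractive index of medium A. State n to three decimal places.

n ≈ 2.026

Brewster's law: tan θ_B = n₂/n₁ (light incident in fused silica, refracted into medium A).
n₂ = n₁ tan θ_B = 1.454 × tan 54.33° = 2.026.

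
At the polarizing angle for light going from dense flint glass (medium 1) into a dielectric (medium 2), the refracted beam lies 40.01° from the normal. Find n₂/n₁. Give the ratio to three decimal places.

At Brewster incidence θ_B = 90° − θ_t = 90° − 40.01° = 49.99°.
tan θ_B = n₂/n₁, so n₂/n₁ = tan 49.99° = 1.191.

n₂/n₁ ≈ 1.191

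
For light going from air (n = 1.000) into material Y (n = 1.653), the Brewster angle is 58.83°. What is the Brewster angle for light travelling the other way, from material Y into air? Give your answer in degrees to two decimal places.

Reversing the direction swaps n₁ and n₂, so tan θ_B' = 1/tan θ_B and θ_B' = 90° − θ_B.
Hence θ_B' = 90° − 58.83° = 31.17°.

θ_B' ≈ 31.17°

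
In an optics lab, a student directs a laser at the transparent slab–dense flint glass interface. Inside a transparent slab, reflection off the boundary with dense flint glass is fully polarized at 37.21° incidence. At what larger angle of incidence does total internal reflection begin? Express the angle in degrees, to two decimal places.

θ_c ≈ 49.40°

From Brewster, n₂/n₁ = tan θ_B = tan 37.21° = 0.7593.
Then sin θ_c = n₂/n₁ = 0.7593, so θ_c = arcsin 0.7593 = 49.40°.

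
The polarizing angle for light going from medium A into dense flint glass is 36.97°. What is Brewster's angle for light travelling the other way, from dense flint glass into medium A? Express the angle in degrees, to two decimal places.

θ_B' ≈ 53.03°

The two Brewster angles are complementary: θ_B' = 90° − θ_B = 90° − 36.97° = 53.03°.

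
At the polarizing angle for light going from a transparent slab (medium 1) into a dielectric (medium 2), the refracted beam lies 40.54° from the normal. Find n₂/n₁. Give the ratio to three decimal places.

θ_B + θ_t = 90°, so θ_B = 90° − 40.54° = 49.46°.
tan θ_B = n₂/n₁, so n₂/n₁ = tan 49.46° = 1.169.

n₂/n₁ ≈ 1.169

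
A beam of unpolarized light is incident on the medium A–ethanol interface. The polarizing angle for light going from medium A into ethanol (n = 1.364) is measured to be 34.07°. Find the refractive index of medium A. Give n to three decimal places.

n ≈ 2.017

Full polarization of the reflected beam means tan θ_B = n₂/n₁, where n₁ is the incident medium (medium A).
n₁ = n₂ / tan θ_B = 1.364 / tan 34.07° = 2.017.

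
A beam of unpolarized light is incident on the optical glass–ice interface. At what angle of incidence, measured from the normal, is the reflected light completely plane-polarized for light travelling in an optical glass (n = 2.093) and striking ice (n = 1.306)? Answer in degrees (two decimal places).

θ_B ≈ 31.96°

tan θ_B = n₂/n₁ = 1.306/2.093 = 0.6240. Taking the arctangent, θ_B = 31.96°.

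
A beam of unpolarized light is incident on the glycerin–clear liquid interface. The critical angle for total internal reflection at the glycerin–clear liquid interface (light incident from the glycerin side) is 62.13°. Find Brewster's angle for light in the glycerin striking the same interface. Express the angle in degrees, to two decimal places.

θ_B ≈ 41.48°

sin θ_c = n₂/n₁, so n₂/n₁ = sin 62.13° = 0.8840.
Brewster: tan θ_B = n₂/n₁ = 0.8840.
θ_B = arctan(0.8840) = 41.48°.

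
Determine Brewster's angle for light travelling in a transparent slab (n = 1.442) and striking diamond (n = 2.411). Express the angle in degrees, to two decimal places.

θ_B ≈ 59.12°

Here n₂/n₁ = 2.411/1.442 = 1.6720, and Brewster's law gives tan θ_B = n₂/n₁. Taking the arctangent, θ_B = 59.12°.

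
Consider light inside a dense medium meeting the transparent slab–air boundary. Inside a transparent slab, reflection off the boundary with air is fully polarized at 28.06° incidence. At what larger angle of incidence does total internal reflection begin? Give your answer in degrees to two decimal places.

n₂/n₁ = tan 28.06° = 0.5331; the critical angle satisfies sin θ_c = n₂/n₁.
θ_c = arcsin(0.5331) = 32.21°.

θ_c ≈ 32.21°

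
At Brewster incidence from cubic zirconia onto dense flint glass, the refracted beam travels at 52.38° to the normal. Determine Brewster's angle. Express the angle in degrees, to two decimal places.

θ_B ≈ 37.62°

Brewster's condition makes the reflected and refracted beams perpendicular: θ_B + θ_t = 90°.
θ_B = 90° − 52.38° = 37.62°.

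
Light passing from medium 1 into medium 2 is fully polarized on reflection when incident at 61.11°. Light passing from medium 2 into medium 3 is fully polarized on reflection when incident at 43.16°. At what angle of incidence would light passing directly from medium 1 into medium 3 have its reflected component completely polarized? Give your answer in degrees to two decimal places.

θ_B ≈ 59.53°

Each Brewster angle gives a ratio: n₂/n₁ = tan 61.11° = 1.8122, n₃/n₂ = tan 43.16° = 0.9377.
Multiplying, n₃/n₁ = 1.8122 × 0.9377 = 1.6994, and θ_B(1→3) = arctan 1.6994 = 59.53°.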